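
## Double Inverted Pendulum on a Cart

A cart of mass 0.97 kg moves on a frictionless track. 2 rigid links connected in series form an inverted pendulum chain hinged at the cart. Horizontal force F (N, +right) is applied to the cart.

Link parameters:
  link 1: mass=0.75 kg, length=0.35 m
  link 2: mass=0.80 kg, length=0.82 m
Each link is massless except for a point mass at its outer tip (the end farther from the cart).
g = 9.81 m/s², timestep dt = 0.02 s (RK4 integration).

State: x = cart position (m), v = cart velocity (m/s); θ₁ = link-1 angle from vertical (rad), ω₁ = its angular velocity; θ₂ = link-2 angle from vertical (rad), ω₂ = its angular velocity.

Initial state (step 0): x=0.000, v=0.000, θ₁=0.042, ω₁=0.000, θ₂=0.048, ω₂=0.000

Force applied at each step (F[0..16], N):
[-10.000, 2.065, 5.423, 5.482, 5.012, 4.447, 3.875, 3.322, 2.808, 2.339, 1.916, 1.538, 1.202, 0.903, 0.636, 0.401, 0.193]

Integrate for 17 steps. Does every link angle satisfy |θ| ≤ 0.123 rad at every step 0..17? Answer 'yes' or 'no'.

Answer: yes

Derivation:
apply F[0]=-10.000 → step 1: x=-0.002, v=-0.219, θ₁=0.048, ω₁=0.648, θ₂=0.048, ω₂=0.002
apply F[1]=+2.065 → step 2: x=-0.006, v=-0.194, θ₁=0.061, ω₁=0.610, θ₂=0.048, ω₂=-0.002
apply F[2]=+5.423 → step 3: x=-0.009, v=-0.103, θ₁=0.071, ω₁=0.400, θ₂=0.048, ω₂=-0.011
apply F[3]=+5.482 → step 4: x=-0.010, v=-0.014, θ₁=0.077, ω₁=0.204, θ₂=0.048, ω₂=-0.024
apply F[4]=+5.012 → step 5: x=-0.010, v=0.064, θ₁=0.080, ω₁=0.045, θ₂=0.047, ω₂=-0.040
apply F[5]=+4.447 → step 6: x=-0.008, v=0.130, θ₁=0.079, ω₁=-0.078, θ₂=0.046, ω₂=-0.057
apply F[6]=+3.875 → step 7: x=-0.005, v=0.185, θ₁=0.077, ω₁=-0.171, θ₂=0.045, ω₂=-0.073
apply F[7]=+3.322 → step 8: x=-0.001, v=0.230, θ₁=0.073, ω₁=-0.238, θ₂=0.043, ω₂=-0.089
apply F[8]=+2.808 → step 9: x=0.004, v=0.266, θ₁=0.067, ω₁=-0.284, θ₂=0.041, ω₂=-0.103
apply F[9]=+2.339 → step 10: x=0.010, v=0.294, θ₁=0.062, ω₁=-0.313, θ₂=0.039, ω₂=-0.115
apply F[10]=+1.916 → step 11: x=0.016, v=0.315, θ₁=0.055, ω₁=-0.329, θ₂=0.037, ω₂=-0.125
apply F[11]=+1.538 → step 12: x=0.022, v=0.331, θ₁=0.049, ω₁=-0.334, θ₂=0.034, ω₂=-0.133
apply F[12]=+1.202 → step 13: x=0.029, v=0.341, θ₁=0.042, ω₁=-0.331, θ₂=0.031, ω₂=-0.140
apply F[13]=+0.903 → step 14: x=0.036, v=0.348, θ₁=0.035, ω₁=-0.323, θ₂=0.028, ω₂=-0.144
apply F[14]=+0.636 → step 15: x=0.043, v=0.351, θ₁=0.029, ω₁=-0.311, θ₂=0.025, ω₂=-0.147
apply F[15]=+0.401 → step 16: x=0.050, v=0.351, θ₁=0.023, ω₁=-0.296, θ₂=0.023, ω₂=-0.148
apply F[16]=+0.193 → step 17: x=0.057, v=0.349, θ₁=0.017, ω₁=-0.278, θ₂=0.020, ω₂=-0.147
Max |angle| over trajectory = 0.080 rad; bound = 0.123 → within bound.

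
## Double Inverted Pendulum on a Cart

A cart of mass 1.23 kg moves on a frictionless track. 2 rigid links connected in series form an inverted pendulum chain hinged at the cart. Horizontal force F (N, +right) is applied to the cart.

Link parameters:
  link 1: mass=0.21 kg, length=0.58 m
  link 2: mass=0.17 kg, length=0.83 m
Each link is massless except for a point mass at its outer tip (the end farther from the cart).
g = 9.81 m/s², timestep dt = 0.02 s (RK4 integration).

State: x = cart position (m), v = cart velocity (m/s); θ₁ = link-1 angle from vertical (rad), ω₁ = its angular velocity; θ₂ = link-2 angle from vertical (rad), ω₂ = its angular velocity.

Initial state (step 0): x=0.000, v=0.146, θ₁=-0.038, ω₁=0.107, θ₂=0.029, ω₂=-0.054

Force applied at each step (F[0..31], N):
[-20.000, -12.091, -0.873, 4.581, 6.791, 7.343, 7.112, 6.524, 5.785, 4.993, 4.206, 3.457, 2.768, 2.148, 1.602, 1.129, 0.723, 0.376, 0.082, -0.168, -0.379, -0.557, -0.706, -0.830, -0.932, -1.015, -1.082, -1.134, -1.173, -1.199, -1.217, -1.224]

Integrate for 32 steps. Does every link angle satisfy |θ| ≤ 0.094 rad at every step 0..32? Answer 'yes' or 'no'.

Answer: yes

Derivation:
apply F[0]=-20.000 → step 1: x=-0.000, v=-0.177, θ₁=-0.031, ω₁=0.633, θ₂=0.028, ω₂=-0.026
apply F[1]=-12.091 → step 2: x=-0.006, v=-0.372, θ₁=-0.015, ω₁=0.948, θ₂=0.028, ω₂=-0.004
apply F[2]=-0.873 → step 3: x=-0.013, v=-0.386, θ₁=0.004, ω₁=0.962, θ₂=0.028, ω₂=0.009
apply F[3]=+4.581 → step 4: x=-0.020, v=-0.312, θ₁=0.022, ω₁=0.835, θ₂=0.028, ω₂=0.015
apply F[4]=+6.791 → step 5: x=-0.026, v=-0.204, θ₁=0.037, ω₁=0.659, θ₂=0.029, ω₂=0.015
apply F[5]=+7.343 → step 6: x=-0.028, v=-0.087, θ₁=0.048, ω₁=0.476, θ₂=0.029, ω₂=0.009
apply F[6]=+7.112 → step 7: x=-0.029, v=0.025, θ₁=0.056, ω₁=0.307, θ₂=0.029, ω₂=-0.002
apply F[7]=+6.524 → step 8: x=-0.028, v=0.128, θ₁=0.061, ω₁=0.159, θ₂=0.029, ω₂=-0.015
apply F[8]=+5.785 → step 9: x=-0.024, v=0.218, θ₁=0.063, ω₁=0.034, θ₂=0.028, ω₂=-0.030
apply F[9]=+4.993 → step 10: x=-0.019, v=0.295, θ₁=0.063, ω₁=-0.068, θ₂=0.028, ω₂=-0.045
apply F[10]=+4.206 → step 11: x=-0.012, v=0.360, θ₁=0.060, ω₁=-0.148, θ₂=0.026, ω₂=-0.060
apply F[11]=+3.457 → step 12: x=-0.005, v=0.413, θ₁=0.057, ω₁=-0.210, θ₂=0.025, ω₂=-0.074
apply F[12]=+2.768 → step 13: x=0.004, v=0.454, θ₁=0.052, ω₁=-0.255, θ₂=0.024, ω₂=-0.087
apply F[13]=+2.148 → step 14: x=0.013, v=0.486, θ₁=0.047, ω₁=-0.286, θ₂=0.022, ω₂=-0.099
apply F[14]=+1.602 → step 15: x=0.023, v=0.510, θ₁=0.041, ω₁=-0.305, θ₂=0.020, ω₂=-0.109
apply F[15]=+1.129 → step 16: x=0.034, v=0.526, θ₁=0.035, ω₁=-0.314, θ₂=0.017, ω₂=-0.117
apply F[16]=+0.723 → step 17: x=0.044, v=0.535, θ₁=0.028, ω₁=-0.317, θ₂=0.015, ω₂=-0.123
apply F[17]=+0.376 → step 18: x=0.055, v=0.540, θ₁=0.022, ω₁=-0.313, θ₂=0.012, ω₂=-0.128
apply F[18]=+0.082 → step 19: x=0.066, v=0.540, θ₁=0.016, ω₁=-0.304, θ₂=0.010, ω₂=-0.132
apply F[19]=-0.168 → step 20: x=0.077, v=0.537, θ₁=0.010, ω₁=-0.293, θ₂=0.007, ω₂=-0.134
apply F[20]=-0.379 → step 21: x=0.087, v=0.530, θ₁=0.004, ω₁=-0.279, θ₂=0.004, ω₂=-0.134
apply F[21]=-0.557 → step 22: x=0.098, v=0.521, θ₁=-0.001, ω₁=-0.263, θ₂=0.002, ω₂=-0.134
apply F[22]=-0.706 → step 23: x=0.108, v=0.510, θ₁=-0.006, ω₁=-0.246, θ₂=-0.001, ω₂=-0.132
apply F[23]=-0.830 → step 24: x=0.118, v=0.497, θ₁=-0.011, ω₁=-0.228, θ₂=-0.003, ω₂=-0.129
apply F[24]=-0.932 → step 25: x=0.128, v=0.482, θ₁=-0.015, ω₁=-0.210, θ₂=-0.006, ω₂=-0.125
apply F[25]=-1.015 → step 26: x=0.138, v=0.467, θ₁=-0.019, ω₁=-0.192, θ₂=-0.009, ω₂=-0.121
apply F[26]=-1.082 → step 27: x=0.147, v=0.451, θ₁=-0.023, ω₁=-0.174, θ₂=-0.011, ω₂=-0.116
apply F[27]=-1.134 → step 28: x=0.156, v=0.434, θ₁=-0.026, ω₁=-0.157, θ₂=-0.013, ω₂=-0.111
apply F[28]=-1.173 → step 29: x=0.164, v=0.416, θ₁=-0.029, ω₁=-0.140, θ₂=-0.015, ω₂=-0.105
apply F[29]=-1.199 → step 30: x=0.172, v=0.399, θ₁=-0.032, ω₁=-0.124, θ₂=-0.017, ω₂=-0.099
apply F[30]=-1.217 → step 31: x=0.180, v=0.381, θ₁=-0.034, ω₁=-0.109, θ₂=-0.019, ω₂=-0.093
apply F[31]=-1.224 → step 32: x=0.187, v=0.363, θ₁=-0.036, ω₁=-0.094, θ₂=-0.021, ω₂=-0.086
Max |angle| over trajectory = 0.063 rad; bound = 0.094 → within bound.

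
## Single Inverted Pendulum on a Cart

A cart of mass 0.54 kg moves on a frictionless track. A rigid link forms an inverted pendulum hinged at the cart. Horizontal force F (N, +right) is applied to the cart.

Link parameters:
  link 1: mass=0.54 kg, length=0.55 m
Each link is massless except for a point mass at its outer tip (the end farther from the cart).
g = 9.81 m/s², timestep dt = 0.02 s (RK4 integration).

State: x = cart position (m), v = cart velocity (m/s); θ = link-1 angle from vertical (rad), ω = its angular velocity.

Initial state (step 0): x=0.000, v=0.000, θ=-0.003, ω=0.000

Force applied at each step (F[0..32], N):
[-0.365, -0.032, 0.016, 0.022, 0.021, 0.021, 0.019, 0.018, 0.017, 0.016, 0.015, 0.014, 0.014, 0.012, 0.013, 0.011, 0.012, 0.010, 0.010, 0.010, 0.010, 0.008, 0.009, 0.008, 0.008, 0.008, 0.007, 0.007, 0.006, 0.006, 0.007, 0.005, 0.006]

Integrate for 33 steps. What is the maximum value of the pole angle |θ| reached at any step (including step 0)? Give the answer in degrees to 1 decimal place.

apply F[0]=-0.365 → step 1: x=-0.000, v=-0.013, θ=-0.003, ω=0.022
apply F[1]=-0.032 → step 2: x=-0.000, v=-0.014, θ=-0.002, ω=0.023
apply F[2]=+0.016 → step 3: x=-0.001, v=-0.013, θ=-0.002, ω=0.020
apply F[3]=+0.022 → step 4: x=-0.001, v=-0.011, θ=-0.002, ω=0.018
apply F[4]=+0.021 → step 5: x=-0.001, v=-0.010, θ=-0.001, ω=0.015
apply F[5]=+0.021 → step 6: x=-0.001, v=-0.009, θ=-0.001, ω=0.013
apply F[6]=+0.019 → step 7: x=-0.001, v=-0.009, θ=-0.001, ω=0.011
apply F[7]=+0.018 → step 8: x=-0.002, v=-0.008, θ=-0.000, ω=0.010
apply F[8]=+0.017 → step 9: x=-0.002, v=-0.007, θ=-0.000, ω=0.008
apply F[9]=+0.016 → step 10: x=-0.002, v=-0.006, θ=-0.000, ω=0.007
apply F[10]=+0.015 → step 11: x=-0.002, v=-0.006, θ=-0.000, ω=0.006
apply F[11]=+0.014 → step 12: x=-0.002, v=-0.005, θ=0.000, ω=0.005
apply F[12]=+0.014 → step 13: x=-0.002, v=-0.005, θ=0.000, ω=0.004
apply F[13]=+0.012 → step 14: x=-0.002, v=-0.005, θ=0.000, ω=0.004
apply F[14]=+0.013 → step 15: x=-0.002, v=-0.004, θ=0.000, ω=0.003
apply F[15]=+0.011 → step 16: x=-0.003, v=-0.004, θ=0.000, ω=0.002
apply F[16]=+0.012 → step 17: x=-0.003, v=-0.003, θ=0.000, ω=0.002
apply F[17]=+0.010 → step 18: x=-0.003, v=-0.003, θ=0.000, ω=0.002
apply F[18]=+0.010 → step 19: x=-0.003, v=-0.003, θ=0.000, ω=0.001
apply F[19]=+0.010 → step 20: x=-0.003, v=-0.003, θ=0.001, ω=0.001
apply F[20]=+0.010 → step 21: x=-0.003, v=-0.002, θ=0.001, ω=0.001
apply F[21]=+0.008 → step 22: x=-0.003, v=-0.002, θ=0.001, ω=0.000
apply F[22]=+0.009 → step 23: x=-0.003, v=-0.002, θ=0.001, ω=0.000
apply F[23]=+0.008 → step 24: x=-0.003, v=-0.002, θ=0.001, ω=0.000
apply F[24]=+0.008 → step 25: x=-0.003, v=-0.002, θ=0.001, ω=-0.000
apply F[25]=+0.008 → step 26: x=-0.003, v=-0.001, θ=0.001, ω=-0.000
apply F[26]=+0.007 → step 27: x=-0.003, v=-0.001, θ=0.001, ω=-0.000
apply F[27]=+0.007 → step 28: x=-0.003, v=-0.001, θ=0.001, ω=-0.000
apply F[28]=+0.006 → step 29: x=-0.003, v=-0.001, θ=0.001, ω=-0.000
apply F[29]=+0.006 → step 30: x=-0.003, v=-0.001, θ=0.001, ω=-0.000
apply F[30]=+0.007 → step 31: x=-0.003, v=-0.001, θ=0.001, ω=-0.001
apply F[31]=+0.005 → step 32: x=-0.003, v=-0.001, θ=0.000, ω=-0.001
apply F[32]=+0.006 → step 33: x=-0.003, v=-0.000, θ=0.000, ω=-0.001
Max |angle| over trajectory = 0.003 rad = 0.2°.

Answer: 0.2°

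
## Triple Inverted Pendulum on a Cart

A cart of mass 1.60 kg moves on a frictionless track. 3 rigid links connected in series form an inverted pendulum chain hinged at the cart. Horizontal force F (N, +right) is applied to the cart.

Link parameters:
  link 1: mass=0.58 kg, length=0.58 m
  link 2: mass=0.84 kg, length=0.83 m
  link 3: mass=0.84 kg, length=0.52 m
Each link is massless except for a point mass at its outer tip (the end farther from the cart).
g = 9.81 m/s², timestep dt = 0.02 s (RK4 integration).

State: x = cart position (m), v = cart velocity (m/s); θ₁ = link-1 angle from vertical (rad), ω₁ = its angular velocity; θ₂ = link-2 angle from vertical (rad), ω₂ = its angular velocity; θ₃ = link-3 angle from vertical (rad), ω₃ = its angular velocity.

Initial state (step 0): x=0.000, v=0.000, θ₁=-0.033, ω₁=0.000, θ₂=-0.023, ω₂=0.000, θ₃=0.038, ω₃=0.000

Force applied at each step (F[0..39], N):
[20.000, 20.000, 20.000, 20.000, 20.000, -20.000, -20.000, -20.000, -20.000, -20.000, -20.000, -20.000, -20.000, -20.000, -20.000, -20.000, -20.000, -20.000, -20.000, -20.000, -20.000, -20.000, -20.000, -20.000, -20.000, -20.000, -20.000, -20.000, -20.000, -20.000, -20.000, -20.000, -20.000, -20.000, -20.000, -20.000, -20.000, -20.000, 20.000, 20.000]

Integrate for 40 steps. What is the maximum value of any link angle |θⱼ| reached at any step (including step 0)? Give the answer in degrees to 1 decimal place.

apply F[0]=+20.000 → step 1: x=0.003, v=0.259, θ₁=-0.038, ω₁=-0.469, θ₂=-0.023, ω₂=-0.004, θ₃=0.038, ω₃=0.044
apply F[1]=+20.000 → step 2: x=0.010, v=0.520, θ₁=-0.052, ω₁=-0.952, θ₂=-0.023, ω₂=0.001, θ₃=0.040, ω₃=0.086
apply F[2]=+20.000 → step 3: x=0.023, v=0.784, θ₁=-0.076, ω₁=-1.459, θ₂=-0.023, ω₂=0.018, θ₃=0.042, ω₃=0.125
apply F[3]=+20.000 → step 4: x=0.042, v=1.052, θ₁=-0.110, ω₁=-1.995, θ₂=-0.022, ω₂=0.051, θ₃=0.045, ω₃=0.159
apply F[4]=+20.000 → step 5: x=0.065, v=1.319, θ₁=-0.156, ω₁=-2.548, θ₂=-0.021, ω₂=0.092, θ₃=0.048, ω₃=0.184
apply F[5]=-20.000 → step 6: x=0.090, v=1.107, θ₁=-0.205, ω₁=-2.367, θ₂=-0.018, ω₂=0.192, θ₃=0.052, ω₃=0.223
apply F[6]=-20.000 → step 7: x=0.110, v=0.906, θ₁=-0.251, ω₁=-2.263, θ₂=-0.013, ω₂=0.331, θ₃=0.057, ω₃=0.263
apply F[7]=-20.000 → step 8: x=0.126, v=0.713, θ₁=-0.296, ω₁=-2.222, θ₂=-0.005, ω₂=0.503, θ₃=0.063, ω₃=0.301
apply F[8]=-20.000 → step 9: x=0.138, v=0.526, θ₁=-0.340, ω₁=-2.229, θ₂=0.007, ω₂=0.702, θ₃=0.069, ω₃=0.335
apply F[9]=-20.000 → step 10: x=0.147, v=0.341, θ₁=-0.385, ω₁=-2.269, θ₂=0.024, ω₂=0.920, θ₃=0.076, ω₃=0.361
apply F[10]=-20.000 → step 11: x=0.152, v=0.157, θ₁=-0.431, ω₁=-2.327, θ₂=0.044, ω₂=1.149, θ₃=0.083, ω₃=0.379
apply F[11]=-20.000 → step 12: x=0.153, v=-0.029, θ₁=-0.478, ω₁=-2.391, θ₂=0.070, ω₂=1.384, θ₃=0.091, ω₃=0.389
apply F[12]=-20.000 → step 13: x=0.151, v=-0.217, θ₁=-0.527, ω₁=-2.451, θ₂=0.100, ω₂=1.618, θ₃=0.099, ω₃=0.392
apply F[13]=-20.000 → step 14: x=0.145, v=-0.409, θ₁=-0.576, ω₁=-2.498, θ₂=0.134, ω₂=1.848, θ₃=0.107, ω₃=0.389
apply F[14]=-20.000 → step 15: x=0.135, v=-0.603, θ₁=-0.627, ω₁=-2.528, θ₂=0.174, ω₂=2.073, θ₃=0.115, ω₃=0.384
apply F[15]=-20.000 → step 16: x=0.120, v=-0.801, θ₁=-0.677, ω₁=-2.539, θ₂=0.217, ω₂=2.291, θ₃=0.122, ω₃=0.378
apply F[16]=-20.000 → step 17: x=0.102, v=-1.000, θ₁=-0.728, ω₁=-2.528, θ₂=0.265, ω₂=2.504, θ₃=0.130, ω₃=0.375
apply F[17]=-20.000 → step 18: x=0.080, v=-1.199, θ₁=-0.778, ω₁=-2.495, θ₂=0.317, ω₂=2.714, θ₃=0.137, ω₃=0.377
apply F[18]=-20.000 → step 19: x=0.054, v=-1.399, θ₁=-0.828, ω₁=-2.437, θ₂=0.374, ω₂=2.923, θ₃=0.145, ω₃=0.387
apply F[19]=-20.000 → step 20: x=0.025, v=-1.597, θ₁=-0.876, ω₁=-2.354, θ₂=0.434, ω₂=3.134, θ₃=0.153, ω₃=0.410
apply F[20]=-20.000 → step 21: x=-0.009, v=-1.792, θ₁=-0.922, ω₁=-2.243, θ₂=0.499, ω₂=3.350, θ₃=0.161, ω₃=0.451
apply F[21]=-20.000 → step 22: x=-0.047, v=-1.983, θ₁=-0.965, ω₁=-2.100, θ₂=0.568, ω₂=3.574, θ₃=0.171, ω₃=0.513
apply F[22]=-20.000 → step 23: x=-0.089, v=-2.167, θ₁=-1.005, ω₁=-1.922, θ₂=0.642, ω₂=3.810, θ₃=0.182, ω₃=0.604
apply F[23]=-20.000 → step 24: x=-0.134, v=-2.342, θ₁=-1.042, ω₁=-1.704, θ₂=0.721, ω₂=4.061, θ₃=0.195, ω₃=0.733
apply F[24]=-20.000 → step 25: x=-0.182, v=-2.506, θ₁=-1.073, ω₁=-1.441, θ₂=0.805, ω₂=4.329, θ₃=0.212, ω₃=0.910
apply F[25]=-20.000 → step 26: x=-0.234, v=-2.655, θ₁=-1.099, ω₁=-1.127, θ₂=0.894, ω₂=4.618, θ₃=0.232, ω₃=1.150
apply F[26]=-20.000 → step 27: x=-0.288, v=-2.786, θ₁=-1.118, ω₁=-0.761, θ₂=0.989, ω₂=4.926, θ₃=0.258, ω₃=1.467
apply F[27]=-20.000 → step 28: x=-0.345, v=-2.895, θ₁=-1.129, ω₁=-0.341, θ₂=1.091, ω₂=5.251, θ₃=0.292, ω₃=1.883
apply F[28]=-20.000 → step 29: x=-0.404, v=-2.978, θ₁=-1.131, ω₁=0.127, θ₂=1.200, ω₂=5.585, θ₃=0.334, ω₃=2.418
apply F[29]=-20.000 → step 30: x=-0.464, v=-3.030, θ₁=-1.124, ω₁=0.628, θ₂=1.315, ω₂=5.914, θ₃=0.389, ω₃=3.093
apply F[30]=-20.000 → step 31: x=-0.525, v=-3.050, θ₁=-1.106, ω₁=1.141, θ₂=1.436, ω₂=6.215, θ₃=0.459, ω₃=3.925
apply F[31]=-20.000 → step 32: x=-0.586, v=-3.036, θ₁=-1.078, ω₁=1.634, θ₂=1.563, ω₂=6.457, θ₃=0.547, ω₃=4.923
apply F[32]=-20.000 → step 33: x=-0.646, v=-2.991, θ₁=-1.041, ω₁=2.069, θ₂=1.694, ω₂=6.598, θ₃=0.657, ω₃=6.082
apply F[33]=-20.000 → step 34: x=-0.705, v=-2.918, θ₁=-0.996, ω₁=2.410, θ₂=1.826, ω₂=6.593, θ₃=0.791, ω₃=7.384
apply F[34]=-20.000 → step 35: x=-0.763, v=-2.822, θ₁=-0.945, ω₁=2.629, θ₂=1.956, ω₂=6.395, θ₃=0.953, ω₃=8.799
apply F[35]=-20.000 → step 36: x=-0.818, v=-2.704, θ₁=-0.892, ω₁=2.712, θ₂=2.080, ω₂=5.970, θ₃=1.144, ω₃=10.297
apply F[36]=-20.000 → step 37: x=-0.871, v=-2.557, θ₁=-0.838, ω₁=2.652, θ₂=2.193, ω₂=5.305, θ₃=1.365, ω₃=11.860
apply F[37]=-20.000 → step 38: x=-0.920, v=-2.359, θ₁=-0.787, ω₁=2.436, θ₂=2.291, ω₂=4.423, θ₃=1.619, ω₃=13.486
apply F[38]=+20.000 → step 39: x=-0.961, v=-1.744, θ₁=-0.746, ω₁=1.571, θ₂=2.370, ω₂=3.489, θ₃=1.901, ω₃=14.763
apply F[39]=+20.000 → step 40: x=-0.989, v=-0.995, θ₁=-0.726, ω₁=0.404, θ₂=2.431, ω₂=2.685, θ₃=2.208, ω₃=15.845
Max |angle| over trajectory = 2.431 rad = 139.3°.

Answer: 139.3°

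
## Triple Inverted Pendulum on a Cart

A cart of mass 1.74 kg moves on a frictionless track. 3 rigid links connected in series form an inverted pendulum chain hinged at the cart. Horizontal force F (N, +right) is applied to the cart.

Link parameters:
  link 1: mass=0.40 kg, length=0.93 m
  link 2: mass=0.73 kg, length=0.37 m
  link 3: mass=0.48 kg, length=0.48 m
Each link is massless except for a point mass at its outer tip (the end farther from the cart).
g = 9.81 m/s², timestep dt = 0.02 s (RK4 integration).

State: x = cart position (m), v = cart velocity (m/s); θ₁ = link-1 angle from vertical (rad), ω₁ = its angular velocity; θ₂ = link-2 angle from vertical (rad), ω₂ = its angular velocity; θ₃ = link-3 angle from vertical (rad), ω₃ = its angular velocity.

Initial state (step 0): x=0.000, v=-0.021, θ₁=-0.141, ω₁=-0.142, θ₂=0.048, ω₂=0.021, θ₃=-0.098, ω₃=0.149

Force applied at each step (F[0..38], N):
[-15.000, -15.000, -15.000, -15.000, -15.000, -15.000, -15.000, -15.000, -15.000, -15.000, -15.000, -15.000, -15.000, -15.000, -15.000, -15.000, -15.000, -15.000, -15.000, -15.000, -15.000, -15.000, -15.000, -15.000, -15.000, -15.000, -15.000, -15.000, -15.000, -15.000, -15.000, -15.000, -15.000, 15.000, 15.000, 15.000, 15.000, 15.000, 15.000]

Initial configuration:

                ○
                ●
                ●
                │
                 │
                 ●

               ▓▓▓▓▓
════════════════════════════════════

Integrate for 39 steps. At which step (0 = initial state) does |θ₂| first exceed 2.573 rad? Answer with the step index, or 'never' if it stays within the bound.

Answer: never

Derivation:
apply F[0]=-15.000 → step 1: x=-0.002, v=-0.168, θ₁=-0.144, ω₁=-0.131, θ₂=0.053, ω₂=0.466, θ₃=-0.096, ω₃=0.055
apply F[1]=-15.000 → step 2: x=-0.007, v=-0.316, θ₁=-0.146, ω₁=-0.125, θ₂=0.067, ω₂=0.928, θ₃=-0.096, ω₃=-0.042
apply F[2]=-15.000 → step 3: x=-0.015, v=-0.464, θ₁=-0.149, ω₁=-0.122, θ₂=0.090, ω₂=1.413, θ₃=-0.098, ω₃=-0.144
apply F[3]=-15.000 → step 4: x=-0.025, v=-0.613, θ₁=-0.151, ω₁=-0.121, θ₂=0.123, ω₂=1.923, θ₃=-0.102, ω₃=-0.252
apply F[4]=-15.000 → step 5: x=-0.039, v=-0.765, θ₁=-0.154, ω₁=-0.117, θ₂=0.167, ω₂=2.451, θ₃=-0.108, ω₃=-0.364
apply F[5]=-15.000 → step 6: x=-0.056, v=-0.919, θ₁=-0.156, ω₁=-0.103, θ₂=0.221, ω₂=2.980, θ₃=-0.116, ω₃=-0.473
apply F[6]=-15.000 → step 7: x=-0.076, v=-1.076, θ₁=-0.158, ω₁=-0.069, θ₂=0.286, ω₂=3.492, θ₃=-0.127, ω₃=-0.571
apply F[7]=-15.000 → step 8: x=-0.099, v=-1.235, θ₁=-0.158, ω₁=-0.009, θ₂=0.361, ω₂=3.968, θ₃=-0.139, ω₃=-0.647
apply F[8]=-15.000 → step 9: x=-0.125, v=-1.397, θ₁=-0.158, ω₁=0.084, θ₂=0.445, ω₂=4.400, θ₃=-0.152, ω₃=-0.695
apply F[9]=-15.000 → step 10: x=-0.155, v=-1.561, θ₁=-0.155, ω₁=0.211, θ₂=0.537, ω₂=4.788, θ₃=-0.166, ω₃=-0.710
apply F[10]=-15.000 → step 11: x=-0.188, v=-1.727, θ₁=-0.149, ω₁=0.374, θ₂=0.636, ω₂=5.137, θ₃=-0.180, ω₃=-0.689
apply F[11]=-15.000 → step 12: x=-0.224, v=-1.893, θ₁=-0.140, ω₁=0.572, θ₂=0.742, ω₂=5.457, θ₃=-0.194, ω₃=-0.633
apply F[12]=-15.000 → step 13: x=-0.263, v=-2.061, θ₁=-0.126, ω₁=0.806, θ₂=0.854, ω₂=5.754, θ₃=-0.206, ω₃=-0.540
apply F[13]=-15.000 → step 14: x=-0.306, v=-2.230, θ₁=-0.107, ω₁=1.077, θ₂=0.972, ω₂=6.033, θ₃=-0.215, ω₃=-0.411
apply F[14]=-15.000 → step 15: x=-0.353, v=-2.400, θ₁=-0.083, ω₁=1.386, θ₂=1.095, ω₂=6.296, θ₃=-0.222, ω₃=-0.248
apply F[15]=-15.000 → step 16: x=-0.402, v=-2.571, θ₁=-0.051, ω₁=1.732, θ₂=1.224, ω₂=6.539, θ₃=-0.225, ω₃=-0.051
apply F[16]=-15.000 → step 17: x=-0.456, v=-2.742, θ₁=-0.013, ω₁=2.116, θ₂=1.357, ω₂=6.753, θ₃=-0.224, ω₃=0.174
apply F[17]=-15.000 → step 18: x=-0.512, v=-2.915, θ₁=0.033, ω₁=2.535, θ₂=1.493, ω₂=6.923, θ₃=-0.218, ω₃=0.422
apply F[18]=-15.000 → step 19: x=-0.572, v=-3.088, θ₁=0.089, ω₁=2.983, θ₂=1.633, ω₂=7.022, θ₃=-0.207, ω₃=0.682
apply F[19]=-15.000 → step 20: x=-0.636, v=-3.260, θ₁=0.153, ω₁=3.448, θ₂=1.774, ω₂=7.017, θ₃=-0.190, ω₃=0.940
apply F[20]=-15.000 → step 21: x=-0.703, v=-3.429, θ₁=0.227, ω₁=3.915, θ₂=1.913, ω₂=6.866, θ₃=-0.169, ω₃=1.178
apply F[21]=-15.000 → step 22: x=-0.773, v=-3.592, θ₁=0.309, ω₁=4.362, θ₂=2.047, ω₂=6.522, θ₃=-0.144, ω₃=1.379
apply F[22]=-15.000 → step 23: x=-0.846, v=-3.747, θ₁=0.401, ω₁=4.766, θ₂=2.172, ω₂=5.948, θ₃=-0.114, ω₃=1.527
apply F[23]=-15.000 → step 24: x=-0.923, v=-3.887, θ₁=0.500, ω₁=5.108, θ₂=2.283, ω₂=5.124, θ₃=-0.083, ω₃=1.618
apply F[24]=-15.000 → step 25: x=-1.002, v=-4.011, θ₁=0.605, ω₁=5.382, θ₂=2.375, ω₂=4.060, θ₃=-0.050, ω₃=1.654
apply F[25]=-15.000 → step 26: x=-1.083, v=-4.117, θ₁=0.714, ω₁=5.597, θ₂=2.444, ω₂=2.787, θ₃=-0.017, ω₃=1.652
apply F[26]=-15.000 → step 27: x=-1.166, v=-4.205, θ₁=0.828, ω₁=5.782, θ₂=2.486, ω₂=1.350, θ₃=0.016, ω₃=1.632
apply F[27]=-15.000 → step 28: x=-1.251, v=-4.276, θ₁=0.946, ω₁=5.974, θ₂=2.497, ω₂=-0.220, θ₃=0.048, ω₃=1.619
apply F[28]=-15.000 → step 29: x=-1.337, v=-4.325, θ₁=1.068, ω₁=6.225, θ₂=2.476, ω₂=-1.926, θ₃=0.081, ω₃=1.650
apply F[29]=-15.000 → step 30: x=-1.424, v=-4.344, θ₁=1.196, ω₁=6.598, θ₂=2.419, ω₂=-3.828, θ₃=0.115, ω₃=1.786
apply F[30]=-15.000 → step 31: x=-1.510, v=-4.304, θ₁=1.333, ω₁=7.182, θ₂=2.321, ω₂=-6.076, θ₃=0.154, ω₃=2.161
apply F[31]=-15.000 → step 32: x=-1.595, v=-4.131, θ₁=1.485, ω₁=8.109, θ₂=2.172, ω₂=-8.926, θ₃=0.205, ω₃=3.118
apply F[32]=-15.000 → step 33: x=-1.674, v=-3.643, θ₁=1.660, ω₁=9.396, θ₂=1.959, ω₂=-12.368, θ₃=0.288, ω₃=5.542
apply F[33]=+15.000 → step 34: x=-1.735, v=-2.493, θ₁=1.857, ω₁=10.061, θ₂=1.691, ω₂=-13.861, θ₃=0.438, ω₃=9.675
apply F[34]=+15.000 → step 35: x=-1.774, v=-1.430, θ₁=2.051, ω₁=9.228, θ₂=1.431, ω₂=-11.725, θ₃=0.670, ω₃=13.162
apply F[35]=+15.000 → step 36: x=-1.795, v=-0.771, θ₁=2.224, ω₁=8.050, θ₂=1.229, ω₂=-8.449, θ₃=0.949, ω₃=14.474
apply F[36]=+15.000 → step 37: x=-1.806, v=-0.349, θ₁=2.376, ω₁=7.227, θ₂=1.094, ω₂=-5.102, θ₃=1.241, ω₃=14.594
apply F[37]=+15.000 → step 38: x=-1.810, v=-0.030, θ₁=2.516, ω₁=6.828, θ₂=1.026, ω₂=-1.630, θ₃=1.531, ω₃=14.327
apply F[38]=+15.000 → step 39: x=-1.808, v=0.249, θ₁=2.651, ω₁=6.718, θ₂=1.030, ω₂=2.102, θ₃=1.814, ω₃=14.026
max |θ₂| = 2.497 ≤ 2.573 over all 40 states.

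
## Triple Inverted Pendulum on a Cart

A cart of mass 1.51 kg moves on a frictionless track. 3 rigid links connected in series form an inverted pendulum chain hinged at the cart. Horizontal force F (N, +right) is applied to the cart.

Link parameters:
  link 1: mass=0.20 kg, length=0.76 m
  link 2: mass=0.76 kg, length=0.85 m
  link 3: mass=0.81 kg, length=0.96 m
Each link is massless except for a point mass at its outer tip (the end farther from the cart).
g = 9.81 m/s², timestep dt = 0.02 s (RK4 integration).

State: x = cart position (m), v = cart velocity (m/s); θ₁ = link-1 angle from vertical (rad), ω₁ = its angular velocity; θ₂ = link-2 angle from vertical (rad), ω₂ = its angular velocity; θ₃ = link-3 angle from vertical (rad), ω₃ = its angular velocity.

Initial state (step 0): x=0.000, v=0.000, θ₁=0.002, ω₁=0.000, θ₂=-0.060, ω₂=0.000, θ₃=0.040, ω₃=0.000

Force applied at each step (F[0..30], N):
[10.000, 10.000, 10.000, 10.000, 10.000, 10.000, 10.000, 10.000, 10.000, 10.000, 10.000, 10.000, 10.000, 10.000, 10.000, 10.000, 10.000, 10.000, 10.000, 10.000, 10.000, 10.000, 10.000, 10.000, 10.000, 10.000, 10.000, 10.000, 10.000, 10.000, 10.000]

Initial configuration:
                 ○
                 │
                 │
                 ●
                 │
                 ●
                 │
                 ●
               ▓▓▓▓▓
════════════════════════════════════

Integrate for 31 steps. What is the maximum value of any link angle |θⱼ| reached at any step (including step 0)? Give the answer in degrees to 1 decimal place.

apply F[0]=+10.000 → step 1: x=0.001, v=0.132, θ₁=0.001, ω₁=-0.052, θ₂=-0.061, ω₂=-0.146, θ₃=0.040, ω₃=0.041
apply F[1]=+10.000 → step 2: x=0.005, v=0.264, θ₁=-0.000, ω₁=-0.102, θ₂=-0.066, ω₂=-0.295, θ₃=0.042, ω₃=0.083
apply F[2]=+10.000 → step 3: x=0.012, v=0.397, θ₁=-0.003, ω₁=-0.148, θ₂=-0.073, ω₂=-0.452, θ₃=0.044, ω₃=0.127
apply F[3]=+10.000 → step 4: x=0.021, v=0.530, θ₁=-0.006, ω₁=-0.188, θ₂=-0.084, ω₂=-0.618, θ₃=0.047, ω₃=0.174
apply F[4]=+10.000 → step 5: x=0.033, v=0.664, θ₁=-0.010, ω₁=-0.219, θ₂=-0.098, ω₂=-0.798, θ₃=0.051, ω₃=0.226
apply F[5]=+10.000 → step 6: x=0.048, v=0.799, θ₁=-0.015, ω₁=-0.242, θ₂=-0.116, ω₂=-0.992, θ₃=0.056, ω₃=0.281
apply F[6]=+10.000 → step 7: x=0.065, v=0.935, θ₁=-0.020, ω₁=-0.254, θ₂=-0.138, ω₂=-1.202, θ₃=0.062, ω₃=0.341
apply F[7]=+10.000 → step 8: x=0.085, v=1.071, θ₁=-0.025, ω₁=-0.260, θ₂=-0.164, ω₂=-1.425, θ₃=0.069, ω₃=0.404
apply F[8]=+10.000 → step 9: x=0.108, v=1.207, θ₁=-0.030, ω₁=-0.263, θ₂=-0.195, ω₂=-1.657, θ₃=0.078, ω₃=0.467
apply F[9]=+10.000 → step 10: x=0.133, v=1.344, θ₁=-0.035, ω₁=-0.270, θ₂=-0.230, ω₂=-1.889, θ₃=0.088, ω₃=0.528
apply F[10]=+10.000 → step 11: x=0.162, v=1.480, θ₁=-0.041, ω₁=-0.290, θ₂=-0.271, ω₂=-2.113, θ₃=0.099, ω₃=0.585
apply F[11]=+10.000 → step 12: x=0.193, v=1.617, θ₁=-0.047, ω₁=-0.332, θ₂=-0.315, ω₂=-2.321, θ₃=0.111, ω₃=0.633
apply F[12]=+10.000 → step 13: x=0.226, v=1.752, θ₁=-0.054, ω₁=-0.402, θ₂=-0.363, ω₂=-2.506, θ₃=0.125, ω₃=0.673
apply F[13]=+10.000 → step 14: x=0.263, v=1.888, θ₁=-0.063, ω₁=-0.504, θ₂=-0.415, ω₂=-2.666, θ₃=0.138, ω₃=0.702
apply F[14]=+10.000 → step 15: x=0.302, v=2.023, θ₁=-0.075, ω₁=-0.640, θ₂=-0.470, ω₂=-2.799, θ₃=0.153, ω₃=0.721
apply F[15]=+10.000 → step 16: x=0.344, v=2.158, θ₁=-0.089, ω₁=-0.808, θ₂=-0.527, ω₂=-2.908, θ₃=0.167, ω₃=0.730
apply F[16]=+10.000 → step 17: x=0.388, v=2.292, θ₁=-0.107, ω₁=-1.010, θ₂=-0.586, ω₂=-2.992, θ₃=0.182, ω₃=0.730
apply F[17]=+10.000 → step 18: x=0.435, v=2.427, θ₁=-0.130, ω₁=-1.243, θ₂=-0.646, ω₂=-3.052, θ₃=0.196, ω₃=0.721
apply F[18]=+10.000 → step 19: x=0.485, v=2.561, θ₁=-0.157, ω₁=-1.508, θ₂=-0.708, ω₂=-3.087, θ₃=0.210, ω₃=0.704
apply F[19]=+10.000 → step 20: x=0.538, v=2.694, θ₁=-0.190, ω₁=-1.805, θ₂=-0.770, ω₂=-3.095, θ₃=0.224, ω₃=0.679
apply F[20]=+10.000 → step 21: x=0.593, v=2.826, θ₁=-0.230, ω₁=-2.133, θ₂=-0.831, ω₂=-3.073, θ₃=0.238, ω₃=0.646
apply F[21]=+10.000 → step 22: x=0.651, v=2.956, θ₁=-0.276, ω₁=-2.493, θ₂=-0.892, ω₂=-3.014, θ₃=0.250, ω₃=0.603
apply F[22]=+10.000 → step 23: x=0.711, v=3.084, θ₁=-0.330, ω₁=-2.886, θ₂=-0.952, ω₂=-2.912, θ₃=0.262, ω₃=0.552
apply F[23]=+10.000 → step 24: x=0.774, v=3.207, θ₁=-0.392, ω₁=-3.314, θ₂=-1.008, ω₂=-2.758, θ₃=0.272, ω₃=0.488
apply F[24]=+10.000 → step 25: x=0.839, v=3.323, θ₁=-0.462, ω₁=-3.780, θ₂=-1.061, ω₂=-2.542, θ₃=0.281, ω₃=0.411
apply F[25]=+10.000 → step 26: x=0.907, v=3.428, θ₁=-0.543, ω₁=-4.288, θ₂=-1.110, ω₂=-2.252, θ₃=0.288, ω₃=0.313
apply F[26]=+10.000 → step 27: x=0.976, v=3.516, θ₁=-0.634, ω₁=-4.845, θ₂=-1.151, ω₂=-1.875, θ₃=0.293, ω₃=0.187
apply F[27]=+10.000 → step 28: x=1.047, v=3.576, θ₁=-0.737, ω₁=-5.458, θ₂=-1.184, ω₂=-1.399, θ₃=0.295, ω₃=0.013
apply F[28]=+10.000 → step 29: x=1.119, v=3.593, θ₁=-0.853, ω₁=-6.122, θ₂=-1.206, ω₂=-0.830, θ₃=0.293, ω₃=-0.235
apply F[29]=+10.000 → step 30: x=1.191, v=3.542, θ₁=-0.982, ω₁=-6.789, θ₂=-1.217, ω₂=-0.223, θ₃=0.285, ω₃=-0.597
apply F[30]=+10.000 → step 31: x=1.260, v=3.403, θ₁=-1.124, ω₁=-7.314, θ₂=-1.216, ω₂=0.256, θ₃=0.269, ω₃=-1.101
Max |angle| over trajectory = 1.217 rad = 69.7°.

Answer: 69.7°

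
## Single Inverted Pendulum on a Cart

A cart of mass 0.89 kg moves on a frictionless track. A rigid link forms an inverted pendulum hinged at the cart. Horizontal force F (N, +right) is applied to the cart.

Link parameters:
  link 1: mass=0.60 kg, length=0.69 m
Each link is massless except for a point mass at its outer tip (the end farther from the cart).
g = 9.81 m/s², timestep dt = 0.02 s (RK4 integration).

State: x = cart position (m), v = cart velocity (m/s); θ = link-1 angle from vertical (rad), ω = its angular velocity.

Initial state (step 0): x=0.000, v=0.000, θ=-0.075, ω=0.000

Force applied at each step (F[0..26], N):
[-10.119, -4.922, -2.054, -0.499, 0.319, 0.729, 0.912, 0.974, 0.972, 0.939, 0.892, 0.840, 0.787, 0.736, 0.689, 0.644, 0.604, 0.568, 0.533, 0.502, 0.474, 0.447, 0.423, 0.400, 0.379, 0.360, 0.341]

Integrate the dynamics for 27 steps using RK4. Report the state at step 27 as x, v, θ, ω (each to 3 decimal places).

apply F[0]=-10.119 → step 1: x=-0.002, v=-0.217, θ=-0.072, ω=0.292
apply F[1]=-4.922 → step 2: x=-0.008, v=-0.318, θ=-0.065, ω=0.419
apply F[2]=-2.054 → step 3: x=-0.014, v=-0.356, θ=-0.056, ω=0.457
apply F[3]=-0.499 → step 4: x=-0.021, v=-0.361, θ=-0.047, ω=0.449
apply F[4]=+0.319 → step 5: x=-0.029, v=-0.348, θ=-0.038, ω=0.419
apply F[5]=+0.729 → step 6: x=-0.035, v=-0.327, θ=-0.031, ω=0.379
apply F[6]=+0.912 → step 7: x=-0.042, v=-0.303, θ=-0.023, ω=0.336
apply F[7]=+0.974 → step 8: x=-0.047, v=-0.279, θ=-0.017, ω=0.295
apply F[8]=+0.972 → step 9: x=-0.053, v=-0.255, θ=-0.012, ω=0.256
apply F[9]=+0.939 → step 10: x=-0.058, v=-0.233, θ=-0.007, ω=0.222
apply F[10]=+0.892 → step 11: x=-0.062, v=-0.212, θ=-0.003, ω=0.190
apply F[11]=+0.840 → step 12: x=-0.066, v=-0.193, θ=0.001, ω=0.162
apply F[12]=+0.787 → step 13: x=-0.070, v=-0.176, θ=0.004, ω=0.138
apply F[13]=+0.736 → step 14: x=-0.073, v=-0.160, θ=0.006, ω=0.116
apply F[14]=+0.689 → step 15: x=-0.076, v=-0.145, θ=0.009, ω=0.098
apply F[15]=+0.644 → step 16: x=-0.079, v=-0.132, θ=0.010, ω=0.081
apply F[16]=+0.604 → step 17: x=-0.081, v=-0.120, θ=0.012, ω=0.067
apply F[17]=+0.568 → step 18: x=-0.084, v=-0.109, θ=0.013, ω=0.054
apply F[18]=+0.533 → step 19: x=-0.086, v=-0.099, θ=0.014, ω=0.043
apply F[19]=+0.502 → step 20: x=-0.088, v=-0.089, θ=0.015, ω=0.034
apply F[20]=+0.474 → step 21: x=-0.089, v=-0.081, θ=0.015, ω=0.025
apply F[21]=+0.447 → step 22: x=-0.091, v=-0.073, θ=0.016, ω=0.018
apply F[22]=+0.423 → step 23: x=-0.092, v=-0.065, θ=0.016, ω=0.012
apply F[23]=+0.400 → step 24: x=-0.094, v=-0.058, θ=0.016, ω=0.007
apply F[24]=+0.379 → step 25: x=-0.095, v=-0.052, θ=0.016, ω=0.002
apply F[25]=+0.360 → step 26: x=-0.096, v=-0.046, θ=0.016, ω=-0.002
apply F[26]=+0.341 → step 27: x=-0.097, v=-0.041, θ=0.016, ω=-0.005

Answer: x=-0.097, v=-0.041, θ=0.016, ω=-0.005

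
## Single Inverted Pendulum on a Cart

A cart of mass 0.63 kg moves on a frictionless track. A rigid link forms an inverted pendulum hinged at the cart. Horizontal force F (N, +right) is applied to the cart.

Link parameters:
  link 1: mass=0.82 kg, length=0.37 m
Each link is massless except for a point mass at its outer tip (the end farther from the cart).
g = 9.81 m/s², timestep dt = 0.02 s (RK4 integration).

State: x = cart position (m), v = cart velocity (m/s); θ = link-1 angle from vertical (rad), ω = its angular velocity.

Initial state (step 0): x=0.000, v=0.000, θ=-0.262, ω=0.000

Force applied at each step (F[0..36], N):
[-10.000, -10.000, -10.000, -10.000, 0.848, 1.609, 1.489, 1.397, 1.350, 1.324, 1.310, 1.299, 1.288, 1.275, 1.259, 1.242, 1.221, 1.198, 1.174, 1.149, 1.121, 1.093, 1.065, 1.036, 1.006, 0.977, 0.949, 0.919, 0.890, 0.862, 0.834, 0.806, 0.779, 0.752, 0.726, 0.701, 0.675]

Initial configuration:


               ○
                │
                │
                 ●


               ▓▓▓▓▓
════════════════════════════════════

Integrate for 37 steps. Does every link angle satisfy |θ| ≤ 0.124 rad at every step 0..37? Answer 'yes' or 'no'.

Answer: no

Derivation:
apply F[0]=-10.000 → step 1: x=-0.002, v=-0.234, θ=-0.257, ω=0.474
apply F[1]=-10.000 → step 2: x=-0.009, v=-0.472, θ=-0.243, ω=0.966
apply F[2]=-10.000 → step 3: x=-0.021, v=-0.719, θ=-0.218, ω=1.494
apply F[3]=-10.000 → step 4: x=-0.038, v=-0.979, θ=-0.183, ω=2.076
apply F[4]=+0.848 → step 5: x=-0.057, v=-0.919, θ=-0.144, ω=1.831
apply F[5]=+1.609 → step 6: x=-0.075, v=-0.841, θ=-0.110, ω=1.555
apply F[6]=+1.489 → step 7: x=-0.091, v=-0.773, θ=-0.081, ω=1.320
apply F[7]=+1.397 → step 8: x=-0.106, v=-0.712, θ=-0.057, ω=1.120
apply F[8]=+1.350 → step 9: x=-0.119, v=-0.658, θ=-0.036, ω=0.950
apply F[9]=+1.324 → step 10: x=-0.132, v=-0.609, θ=-0.019, ω=0.804
apply F[10]=+1.310 → step 11: x=-0.144, v=-0.565, θ=-0.004, ω=0.678
apply F[11]=+1.299 → step 12: x=-0.155, v=-0.524, θ=0.009, ω=0.570
apply F[12]=+1.288 → step 13: x=-0.165, v=-0.487, θ=0.019, ω=0.476
apply F[13]=+1.275 → step 14: x=-0.174, v=-0.453, θ=0.028, ω=0.395
apply F[14]=+1.259 → step 15: x=-0.183, v=-0.421, θ=0.035, ω=0.326
apply F[15]=+1.242 → step 16: x=-0.191, v=-0.391, θ=0.041, ω=0.265
apply F[16]=+1.221 → step 17: x=-0.199, v=-0.363, θ=0.046, ω=0.214
apply F[17]=+1.198 → step 18: x=-0.206, v=-0.337, θ=0.049, ω=0.169
apply F[18]=+1.174 → step 19: x=-0.212, v=-0.313, θ=0.052, ω=0.131
apply F[19]=+1.149 → step 20: x=-0.218, v=-0.290, θ=0.055, ω=0.098
apply F[20]=+1.121 → step 21: x=-0.224, v=-0.269, θ=0.056, ω=0.069
apply F[21]=+1.093 → step 22: x=-0.229, v=-0.249, θ=0.057, ω=0.045
apply F[22]=+1.065 → step 23: x=-0.234, v=-0.230, θ=0.058, ω=0.025
apply F[23]=+1.036 → step 24: x=-0.238, v=-0.212, θ=0.058, ω=0.007
apply F[24]=+1.006 → step 25: x=-0.242, v=-0.195, θ=0.058, ω=-0.008
apply F[25]=+0.977 → step 26: x=-0.246, v=-0.179, θ=0.058, ω=-0.020
apply F[26]=+0.949 → step 27: x=-0.249, v=-0.164, θ=0.058, ω=-0.031
apply F[27]=+0.919 → step 28: x=-0.252, v=-0.149, θ=0.057, ω=-0.039
apply F[28]=+0.890 → step 29: x=-0.255, v=-0.135, θ=0.056, ω=-0.047
apply F[29]=+0.862 → step 30: x=-0.258, v=-0.122, θ=0.055, ω=-0.053
apply F[30]=+0.834 → step 31: x=-0.260, v=-0.110, θ=0.054, ω=-0.058
apply F[31]=+0.806 → step 32: x=-0.262, v=-0.098, θ=0.053, ω=-0.061
apply F[32]=+0.779 → step 33: x=-0.264, v=-0.086, θ=0.052, ω=-0.065
apply F[33]=+0.752 → step 34: x=-0.266, v=-0.075, θ=0.050, ω=-0.067
apply F[34]=+0.726 → step 35: x=-0.267, v=-0.065, θ=0.049, ω=-0.069
apply F[35]=+0.701 → step 36: x=-0.268, v=-0.055, θ=0.048, ω=-0.070
apply F[36]=+0.675 → step 37: x=-0.269, v=-0.046, θ=0.046, ω=-0.071
Max |angle| over trajectory = 0.262 rad; bound = 0.124 → exceeded.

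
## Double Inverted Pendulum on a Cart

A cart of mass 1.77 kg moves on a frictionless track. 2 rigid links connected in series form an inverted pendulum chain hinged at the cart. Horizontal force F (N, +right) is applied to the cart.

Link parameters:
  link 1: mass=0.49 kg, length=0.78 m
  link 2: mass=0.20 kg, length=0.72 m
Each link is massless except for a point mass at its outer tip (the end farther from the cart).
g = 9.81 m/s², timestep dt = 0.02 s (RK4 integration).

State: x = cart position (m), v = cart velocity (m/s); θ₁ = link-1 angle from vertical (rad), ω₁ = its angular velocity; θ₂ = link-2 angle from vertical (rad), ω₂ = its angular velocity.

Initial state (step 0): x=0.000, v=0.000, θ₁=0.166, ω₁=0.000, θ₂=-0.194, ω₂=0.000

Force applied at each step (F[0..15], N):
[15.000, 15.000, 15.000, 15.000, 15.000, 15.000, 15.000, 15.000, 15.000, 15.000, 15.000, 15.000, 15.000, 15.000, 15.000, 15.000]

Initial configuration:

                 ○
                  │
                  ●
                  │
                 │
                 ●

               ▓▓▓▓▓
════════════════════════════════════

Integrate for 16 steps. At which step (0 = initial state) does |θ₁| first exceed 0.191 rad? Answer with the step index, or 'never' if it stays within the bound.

Answer: 16

Derivation:
apply F[0]=+15.000 → step 1: x=0.002, v=0.156, θ₁=0.165, ω₁=-0.120, θ₂=-0.195, ω₂=-0.144
apply F[1]=+15.000 → step 2: x=0.006, v=0.312, θ₁=0.161, ω₁=-0.241, θ₂=-0.200, ω₂=-0.287
apply F[2]=+15.000 → step 3: x=0.014, v=0.469, θ₁=0.155, ω₁=-0.364, θ₂=-0.207, ω₂=-0.430
apply F[3]=+15.000 → step 4: x=0.025, v=0.627, θ₁=0.147, ω₁=-0.492, θ₂=-0.217, ω₂=-0.571
apply F[4]=+15.000 → step 5: x=0.039, v=0.785, θ₁=0.135, ω₁=-0.623, θ₂=-0.230, ω₂=-0.710
apply F[5]=+15.000 → step 6: x=0.056, v=0.945, θ₁=0.122, ω₁=-0.761, θ₂=-0.245, ω₂=-0.846
apply F[6]=+15.000 → step 7: x=0.077, v=1.106, θ₁=0.105, ω₁=-0.906, θ₂=-0.264, ω₂=-0.979
apply F[7]=+15.000 → step 8: x=0.101, v=1.269, θ₁=0.085, ω₁=-1.060, θ₂=-0.284, ω₂=-1.108
apply F[8]=+15.000 → step 9: x=0.128, v=1.433, θ₁=0.062, ω₁=-1.224, θ₂=-0.308, ω₂=-1.230
apply F[9]=+15.000 → step 10: x=0.158, v=1.600, θ₁=0.036, ω₁=-1.399, θ₂=-0.334, ω₂=-1.345
apply F[10]=+15.000 → step 11: x=0.192, v=1.768, θ₁=0.006, ω₁=-1.587, θ₂=-0.362, ω₂=-1.450
apply F[11]=+15.000 → step 12: x=0.229, v=1.938, θ₁=-0.027, ω₁=-1.788, θ₂=-0.392, ω₂=-1.544
apply F[12]=+15.000 → step 13: x=0.269, v=2.110, θ₁=-0.065, ω₁=-2.004, θ₂=-0.423, ω₂=-1.625
apply F[13]=+15.000 → step 14: x=0.313, v=2.282, θ₁=-0.108, ω₁=-2.235, θ₂=-0.456, ω₂=-1.689
apply F[14]=+15.000 → step 15: x=0.361, v=2.455, θ₁=-0.155, ω₁=-2.481, θ₂=-0.491, ω₂=-1.736
apply F[15]=+15.000 → step 16: x=0.411, v=2.628, θ₁=-0.207, ω₁=-2.742, θ₂=-0.526, ω₂=-1.762
|θ₁| = 0.207 > 0.191 first at step 16.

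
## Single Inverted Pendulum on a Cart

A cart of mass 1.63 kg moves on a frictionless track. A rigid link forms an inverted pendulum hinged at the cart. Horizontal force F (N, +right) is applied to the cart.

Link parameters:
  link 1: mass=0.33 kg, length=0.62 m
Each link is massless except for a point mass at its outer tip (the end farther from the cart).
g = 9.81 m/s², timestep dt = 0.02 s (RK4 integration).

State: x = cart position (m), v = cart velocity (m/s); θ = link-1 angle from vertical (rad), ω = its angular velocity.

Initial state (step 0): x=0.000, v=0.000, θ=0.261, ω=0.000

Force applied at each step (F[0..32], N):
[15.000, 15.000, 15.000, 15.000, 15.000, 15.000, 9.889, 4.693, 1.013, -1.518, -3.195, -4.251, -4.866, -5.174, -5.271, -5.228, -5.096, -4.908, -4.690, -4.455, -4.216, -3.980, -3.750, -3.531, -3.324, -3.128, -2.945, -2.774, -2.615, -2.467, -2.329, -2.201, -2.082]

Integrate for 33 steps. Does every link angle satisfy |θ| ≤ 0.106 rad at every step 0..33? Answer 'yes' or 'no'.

Answer: no

Derivation:
apply F[0]=+15.000 → step 1: x=0.002, v=0.172, θ=0.259, ω=-0.186
apply F[1]=+15.000 → step 2: x=0.007, v=0.344, θ=0.254, ω=-0.375
apply F[2]=+15.000 → step 3: x=0.015, v=0.517, θ=0.244, ω=-0.566
apply F[3]=+15.000 → step 4: x=0.028, v=0.690, θ=0.231, ω=-0.763
apply F[4]=+15.000 → step 5: x=0.043, v=0.864, θ=0.214, ω=-0.968
apply F[5]=+15.000 → step 6: x=0.062, v=1.039, θ=0.192, ω=-1.181
apply F[6]=+9.889 → step 7: x=0.084, v=1.154, θ=0.167, ω=-1.305
apply F[7]=+4.693 → step 8: x=0.108, v=1.206, θ=0.141, ω=-1.340
apply F[8]=+1.013 → step 9: x=0.132, v=1.214, θ=0.114, ω=-1.312
apply F[9]=-1.518 → step 10: x=0.156, v=1.191, θ=0.089, ω=-1.245
apply F[10]=-3.195 → step 11: x=0.179, v=1.150, θ=0.065, ω=-1.153
apply F[11]=-4.251 → step 12: x=0.202, v=1.095, θ=0.043, ω=-1.049
apply F[12]=-4.866 → step 13: x=0.223, v=1.035, θ=0.023, ω=-0.940
apply F[13]=-5.174 → step 14: x=0.243, v=0.971, θ=0.005, ω=-0.833
apply F[14]=-5.271 → step 15: x=0.262, v=0.906, θ=-0.010, ω=-0.729
apply F[15]=-5.228 → step 16: x=0.279, v=0.842, θ=-0.024, ω=-0.633
apply F[16]=-5.096 → step 17: x=0.296, v=0.781, θ=-0.036, ω=-0.543
apply F[17]=-4.908 → step 18: x=0.311, v=0.723, θ=-0.046, ω=-0.462
apply F[18]=-4.690 → step 19: x=0.324, v=0.667, θ=-0.054, ω=-0.388
apply F[19]=-4.455 → step 20: x=0.337, v=0.615, θ=-0.061, ω=-0.322
apply F[20]=-4.216 → step 21: x=0.349, v=0.565, θ=-0.067, ω=-0.263
apply F[21]=-3.980 → step 22: x=0.360, v=0.519, θ=-0.072, ω=-0.211
apply F[22]=-3.750 → step 23: x=0.370, v=0.476, θ=-0.076, ω=-0.166
apply F[23]=-3.531 → step 24: x=0.379, v=0.436, θ=-0.079, ω=-0.125
apply F[24]=-3.324 → step 25: x=0.387, v=0.399, θ=-0.081, ω=-0.090
apply F[25]=-3.128 → step 26: x=0.395, v=0.363, θ=-0.082, ω=-0.060
apply F[26]=-2.945 → step 27: x=0.402, v=0.331, θ=-0.083, ω=-0.033
apply F[27]=-2.774 → step 28: x=0.408, v=0.300, θ=-0.084, ω=-0.010
apply F[28]=-2.615 → step 29: x=0.414, v=0.271, θ=-0.084, ω=0.010
apply F[29]=-2.467 → step 30: x=0.419, v=0.244, θ=-0.083, ω=0.027
apply F[30]=-2.329 → step 31: x=0.424, v=0.219, θ=-0.083, ω=0.041
apply F[31]=-2.201 → step 32: x=0.428, v=0.195, θ=-0.082, ω=0.053
apply F[32]=-2.082 → step 33: x=0.432, v=0.173, θ=-0.081, ω=0.063
Max |angle| over trajectory = 0.261 rad; bound = 0.106 → exceeded.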